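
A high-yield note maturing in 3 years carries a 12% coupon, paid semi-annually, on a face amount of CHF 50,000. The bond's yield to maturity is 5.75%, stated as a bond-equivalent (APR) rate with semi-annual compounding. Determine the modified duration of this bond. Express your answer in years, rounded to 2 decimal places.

2.57 years

Periodic yield y = 0.02875. First find Macaulay duration:
  t   CF        PV=CF/(1+0.02875)^t    t·PV
  1     3,000.00     2,916.1604     2,916.1604
  2     3,000.00     2,834.6638     5,669.3276
  3     3,000.00     2,755.4448     8,266.3343
  4     3,000.00     2,678.4396    10,713.7585
  5     3,000.00     2,603.5865    13,017.9326
  6    53,000.00    44,711.2468   268,267.4806
  Σ                 58,499.5419   308,850.9940
P = 58,499.5419; Macaulay duration = 308,850.9940 / 58,499.5419 = 5.27955 half-year periods = 2.63977 years.
Modified duration = D_Mac / (1 + y) = 2.63977 / 1.02875 = 2.56600 years.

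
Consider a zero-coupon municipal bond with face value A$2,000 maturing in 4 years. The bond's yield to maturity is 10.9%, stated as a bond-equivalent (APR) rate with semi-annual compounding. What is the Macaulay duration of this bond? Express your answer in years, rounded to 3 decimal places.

4.000 years

A zero-coupon bond has a single cash flow at maturity, so its Macaulay duration equals its maturity: 4 years.
(Equivalently: 8 semi-annual periods ÷ 2 = 4 years.)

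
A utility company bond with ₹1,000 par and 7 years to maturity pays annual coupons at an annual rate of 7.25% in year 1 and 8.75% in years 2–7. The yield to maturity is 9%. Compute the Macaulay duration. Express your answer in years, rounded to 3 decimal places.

Periodic yield y = 0.09. Discount each cash flow and weight by its year:
  t   CF        PV=CF/(1+0.09)^t    t·PV
  1        72.50        66.5138        66.5138
  2        87.50        73.6470       147.2940
  3        87.50        67.5661       202.6982
  4        87.50        61.9872       247.9488
  5        87.50        56.8690       284.3450
  6        87.50        52.1734       313.0403
  7     1,087.50       594.8997     4,164.2982
  Σ                    973.6562     5,426.1383
Price P = Σ PV = 973.6562.
Macaulay duration = Σ(t·PV) / P = 5,426.1383 / 973.6562 = 5.57295 years.

5.573 years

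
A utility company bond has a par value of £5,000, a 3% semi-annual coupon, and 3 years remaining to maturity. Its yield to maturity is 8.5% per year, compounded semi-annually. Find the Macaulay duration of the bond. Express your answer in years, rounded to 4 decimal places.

2.8807 years

Periodic yield y = 0.0425. Discount each cash flow and weight by its period:
  t   CF        PV=CF/(1+0.0425)^t    t·PV
  1        75.00        71.9424        71.9424
  2        75.00        69.0095       138.0191
  3        75.00        66.1962       198.5886
  4        75.00        63.4976       253.9902
  5        75.00        60.9089       304.5446
  6     5,075.00     3,953.4811    23,720.8865
  Σ                  4,285.0358    24,687.9715
Price P = Σ PV = 4,285.0358.
Macaulay duration = Σ(t·PV) / P = 24,687.9715 / 4,285.0358 = 5.76144 half-year periods.
In years: 5.76144 / 2 = 2.88072 years.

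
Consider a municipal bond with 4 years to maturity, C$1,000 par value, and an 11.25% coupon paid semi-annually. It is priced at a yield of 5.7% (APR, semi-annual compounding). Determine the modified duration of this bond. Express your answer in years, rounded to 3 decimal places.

Periodic yield y = 0.0285. First find Macaulay duration:
  t   CF        PV=CF/(1+0.0285)^t    t·PV
  1        56.25        54.6913        54.6913
  2        56.25        53.1758       106.3516
  3        56.25        51.7023       155.1068
  4        56.25        50.2696       201.0784
  5        56.25        48.8766       244.3830
  6        56.25        47.5222       285.1333
  7        56.25        46.2054       323.4376
  8     1,056.25       843.5918     6,748.7345
  Σ                  1,196.0350     8,118.9165
P = 1,196.0350; Macaulay duration = 8,118.9165 / 1,196.0350 = 6.78819 half-year periods = 3.39410 years.
Modified duration = D_Mac / (1 + y) = 3.39410 / 1.0285 = 3.30005 years.

3.300 years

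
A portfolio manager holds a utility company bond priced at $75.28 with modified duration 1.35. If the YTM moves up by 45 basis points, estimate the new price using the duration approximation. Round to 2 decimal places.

$74.82

Duration approximation: ΔP/P ≈ -D_mod · Δy = -1.35 × (+0.0045) = -0.006075.
New price ≈ 75.28 × (1 - 0.006075) = 74.822674.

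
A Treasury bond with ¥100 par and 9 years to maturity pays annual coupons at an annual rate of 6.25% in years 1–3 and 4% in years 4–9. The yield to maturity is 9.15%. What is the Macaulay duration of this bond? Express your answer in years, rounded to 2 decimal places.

7.01 years

Periodic yield y = 0.0915. Discount each cash flow and weight by its year:
  t   CF        PV=CF/(1+0.0915)^t    t·PV
  1         6.25         5.7261         5.7261
  2         6.25         5.2461        10.4921
  3         6.25         4.8063        14.4188
  4         4.00         2.8182        11.2726
  5         4.00         2.5819        12.9096
  6         4.00         2.3655        14.1928
  7         4.00         2.1672        15.1702
  8         4.00         1.9855        15.8840
  9       104.00        47.2955       425.6594
  Σ                     74.9921       525.7256
Price P = Σ PV = 74.9921.
Macaulay duration = Σ(t·PV) / P = 525.7256 / 74.9921 = 7.01041 years.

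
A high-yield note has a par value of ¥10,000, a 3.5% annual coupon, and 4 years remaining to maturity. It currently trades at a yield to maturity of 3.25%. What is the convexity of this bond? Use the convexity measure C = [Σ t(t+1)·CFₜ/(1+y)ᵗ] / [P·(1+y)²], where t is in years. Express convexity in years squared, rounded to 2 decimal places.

With y = 0.0325:
  t   CF        PV=CF/(1+0.0325)^t    t·PV        t(t+1)·PV
  1       350.00       338.9831       338.9831         677.9661
  2       350.00       328.3129       656.6258       1,969.8773
  3       350.00       317.9786       953.9357       3,815.7429
  4    10,350.00     9,107.1001    36,428.4003     182,142.0013
  Σ                 10,092.3746    38,377.9448     188,605.5876
P = 10,092.3746.
Convexity = Σ t(t+1)·PV / [P·(1+y)²] = 188,605.5876 / (10,092.3746 × 1.066056) = 17.52997.

17.53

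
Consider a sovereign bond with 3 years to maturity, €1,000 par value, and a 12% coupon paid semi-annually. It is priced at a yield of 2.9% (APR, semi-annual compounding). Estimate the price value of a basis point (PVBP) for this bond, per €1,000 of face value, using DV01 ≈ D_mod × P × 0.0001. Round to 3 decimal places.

Periodic yield y = 0.0145.
  t   CF        PV=CF/(1+0.0145)^t    t·PV
  1        60.00        59.1424        59.1424
  2        60.00        58.2971       116.5943
  3        60.00        57.4639       172.3917
  4        60.00        56.6426       226.5703
  5        60.00        55.8330       279.1650
  6     1,060.00       972.2849     5,833.7096
  Σ                  1,259.6640     6,687.5734
P = 1,259.6640; D_Mac = 5.30901 half-year periods = 2.65451 yrs; D_mod = 2.61657 yrs.
DV01 ≈ 2.61657 × 1,259.6640 × 0.0001 = 0.329599.

€0.330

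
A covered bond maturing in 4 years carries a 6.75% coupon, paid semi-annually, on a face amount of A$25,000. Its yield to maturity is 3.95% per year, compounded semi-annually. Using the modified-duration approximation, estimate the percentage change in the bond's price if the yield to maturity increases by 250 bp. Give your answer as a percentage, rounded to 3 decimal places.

Periodic yield y = 0.01975. Modified duration first:
  t   CF        PV=CF/(1+0.01975)^t    t·PV
  1       843.75       827.4087       827.4087
  2       843.75       811.3838     1,622.7677
  3       843.75       795.6694     2,387.0081
  4       843.75       780.2593     3,121.0370
  5       843.75       765.1476     3,825.7380
  6       843.75       750.3286     4,501.9716
  7       843.75       735.7966     5,150.5763
  8    25,843.75    22,100.6893   176,805.5145
  Σ                 27,566.6833   198,242.0219
P = 27,566.6833; D_Mac = 7.19136 half-year periods = 3.59568 yrs; D_mod = 3.59568/(1+0.01975) = 3.52604 yrs.
ΔP/P ≈ -D_mod · Δy = -3.52604 × (+0.025) = -0.088151 = -8.8151%.

-8.815%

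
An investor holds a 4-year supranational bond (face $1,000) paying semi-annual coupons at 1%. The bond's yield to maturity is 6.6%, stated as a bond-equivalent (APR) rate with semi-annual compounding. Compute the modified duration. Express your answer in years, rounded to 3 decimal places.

3.796 years

Periodic yield y = 0.033. First find Macaulay duration:
  t   CF        PV=CF/(1+0.033)^t    t·PV
  1         5.00         4.8403         4.8403
  2         5.00         4.6856         9.3713
  3         5.00         4.5360        13.6079
  4         5.00         4.3911        17.5642
  5         5.00         4.2508        21.2539
  6         5.00         4.1150        24.6899
  7         5.00         3.9835        27.8847
  8     1,005.00       775.1103     6,200.8821
  Σ                    805.9125     6,320.0943
P = 805.9125; Macaulay duration = 6,320.0943 / 805.9125 = 7.84216 half-year periods = 3.92108 years.
Modified duration = D_Mac / (1 + y) = 3.92108 / 1.033 = 3.79582 years.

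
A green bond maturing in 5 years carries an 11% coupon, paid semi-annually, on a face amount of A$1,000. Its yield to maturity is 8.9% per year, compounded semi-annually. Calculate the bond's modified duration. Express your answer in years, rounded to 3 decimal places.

3.850 years

Periodic yield y = 0.0445. First find Macaulay duration:
  t   CF        PV=CF/(1+0.0445)^t    t·PV
  1        55.00        52.6568        52.6568
  2        55.00        50.4134       100.8268
  3        55.00        48.2656       144.7967
  4        55.00        46.2092       184.8370
  5        55.00        44.2405       221.2027
  6        55.00        42.3557       254.1343
  7        55.00        40.5512       283.8583
  8        55.00        38.8235       310.5883
  9        55.00        37.1695       334.5255
  10    1,055.00       682.6027     6,826.0272
  Σ                  1,083.2882     8,713.4536
P = 1,083.2882; Macaulay duration = 8,713.4536 / 1,083.2882 = 8.04352 half-year periods = 4.02176 years.
Modified duration = D_Mac / (1 + y) = 4.02176 / 1.0445 = 3.85042 years.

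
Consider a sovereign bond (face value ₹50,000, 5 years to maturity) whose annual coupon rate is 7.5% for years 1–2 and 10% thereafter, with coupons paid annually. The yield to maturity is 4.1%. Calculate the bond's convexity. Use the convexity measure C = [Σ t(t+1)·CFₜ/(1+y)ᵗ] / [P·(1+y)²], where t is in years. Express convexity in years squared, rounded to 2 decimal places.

With y = 0.041:
  t   CF        PV=CF/(1+0.041)^t    t·PV        t(t+1)·PV
  1     3,750.00     3,602.3055     3,602.3055       7,204.6110
  2     3,750.00     3,460.4279     6,920.8559      20,762.5676
  3     5,000.00     4,432.1843    13,296.5530      53,186.2122
  4     5,000.00     4,257.6219    17,030.4874      85,152.4371
  5    55,000.00    44,989.2799   224,946.3995   1,349,678.3972
  Σ                 60,741.8195   265,796.6013   1,515,984.2249
P = 60,741.8195.
Convexity = Σ t(t+1)·PV / [P·(1+y)²] = 1,515,984.2249 / (60,741.8195 × 1.083681) = 23.03061.

23.03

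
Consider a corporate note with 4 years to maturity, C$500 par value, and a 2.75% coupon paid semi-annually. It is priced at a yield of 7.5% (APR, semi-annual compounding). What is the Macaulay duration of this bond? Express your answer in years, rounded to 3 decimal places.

Periodic yield y = 0.0375. Discount each cash flow and weight by its period:
  t   CF        PV=CF/(1+0.0375)^t    t·PV
  1        6.875         6.6265         6.6265
  2        6.875         6.3870        12.7740
  3        6.875         6.1561        18.4684
  4        6.875         5.9336        23.7345
  5        6.875         5.7192        28.5958
  6        6.875         5.5124        33.0747
  7        6.875         5.3132        37.1924
  8      506.875       377.5687     3,020.5499
  Σ                    419.2168     3,181.0162
Price P = Σ PV = 419.2168.
Macaulay duration = Σ(t·PV) / P = 3,181.0162 / 419.2168 = 7.58800 half-year periods.
In years: 7.58800 / 2 = 3.79400 years.

3.794 years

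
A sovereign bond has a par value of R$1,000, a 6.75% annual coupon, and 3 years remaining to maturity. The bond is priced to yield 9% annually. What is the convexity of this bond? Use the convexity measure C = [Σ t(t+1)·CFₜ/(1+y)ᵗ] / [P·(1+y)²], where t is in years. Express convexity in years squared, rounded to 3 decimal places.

9.243

With y = 0.09:
  t   CF        PV=CF/(1+0.09)^t    t·PV        t(t+1)·PV
  1        67.50        61.9266        61.9266         123.8532
  2        67.50        56.8134       113.6268         340.8804
  3     1,067.50       824.3059     2,472.9176       9,891.6704
  Σ                    943.0459     2,648.4710      10,356.4040
P = 943.0459.
Convexity = Σ t(t+1)·PV / [P·(1+y)²] = 10,356.4040 / (943.0459 × 1.188100) = 9.24322.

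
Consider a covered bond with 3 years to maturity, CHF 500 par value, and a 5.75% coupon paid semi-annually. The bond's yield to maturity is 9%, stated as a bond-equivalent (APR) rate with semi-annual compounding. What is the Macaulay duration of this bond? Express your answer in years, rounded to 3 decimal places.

Periodic yield y = 0.045. Discount each cash flow and weight by its period:
  t   CF        PV=CF/(1+0.045)^t    t·PV
  1       14.375        13.7560        13.7560
  2       14.375        13.1636        26.3272
  3       14.375        12.5968        37.7903
  4       14.375        12.0543        48.2173
  5       14.375        11.5352        57.6762
  6      514.375       394.9864     2,369.9182
  Σ                    458.0923     2,553.6852
Price P = Σ PV = 458.0923.
Macaulay duration = Σ(t·PV) / P = 2,553.6852 / 458.0923 = 5.57461 half-year periods.
In years: 5.57461 / 2 = 2.78730 years.

2.787 years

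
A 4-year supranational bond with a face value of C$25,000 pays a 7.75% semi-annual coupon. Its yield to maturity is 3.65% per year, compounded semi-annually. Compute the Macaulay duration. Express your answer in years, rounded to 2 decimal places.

Periodic yield y = 0.01825. Discount each cash flow and weight by its period:
  t   CF        PV=CF/(1+0.01825)^t    t·PV
  1       968.75       951.3872       951.3872
  2       968.75       934.3356     1,868.6711
  3       968.75       917.5896     2,752.7687
  4       968.75       901.1437     3,604.5747
  5       968.75       884.9926     4,424.9628
  6       968.75       869.1309     5,214.7855
  7       968.75       853.5536     5,974.8750
  8    25,968.75    22,470.6531   179,765.2249
  Σ                 28,782.7861   204,557.2499
Price P = Σ PV = 28,782.7861.
Macaulay duration = Σ(t·PV) / P = 204,557.2499 / 28,782.7861 = 7.10693 half-year periods.
In years: 7.10693 / 2 = 3.55347 years.

3.55 years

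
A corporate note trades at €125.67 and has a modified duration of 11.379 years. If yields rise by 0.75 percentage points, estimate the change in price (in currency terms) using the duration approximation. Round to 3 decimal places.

Duration approximation: ΔP/P ≈ -D_mod · Δy = -11.379 × (+0.0075) = -0.0853425.
ΔP ≈ 125.67 × (-0.0853425) = -10.724991975.

-€10.725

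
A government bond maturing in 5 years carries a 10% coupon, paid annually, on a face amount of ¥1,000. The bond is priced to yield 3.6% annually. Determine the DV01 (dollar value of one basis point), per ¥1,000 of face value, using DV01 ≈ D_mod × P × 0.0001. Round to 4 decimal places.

¥0.5317

Periodic yield y = 0.036.
  t   CF        PV=CF/(1+0.036)^t    t·PV
  1       100.00        96.5251        96.5251
  2       100.00        93.1709       186.3419
  3       100.00        89.9333       269.8000
  4       100.00        86.8082       347.2330
  5     1,100.00       921.7092     4,608.5458
  Σ                  1,288.1468     5,508.4458
P = 1,288.1468; D_Mac = 4.27626 yrs; D_mod = 4.12766 yrs.
DV01 ≈ 4.12766 × 1,288.1468 × 0.0001 = 0.531703.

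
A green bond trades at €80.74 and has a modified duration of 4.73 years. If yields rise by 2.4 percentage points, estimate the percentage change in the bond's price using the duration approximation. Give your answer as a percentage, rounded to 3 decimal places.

Duration approximation: ΔP/P ≈ -D_mod · Δy = -4.73 × (+0.024) = -0.113520.
As a percentage: -11.3520%.

-11.352%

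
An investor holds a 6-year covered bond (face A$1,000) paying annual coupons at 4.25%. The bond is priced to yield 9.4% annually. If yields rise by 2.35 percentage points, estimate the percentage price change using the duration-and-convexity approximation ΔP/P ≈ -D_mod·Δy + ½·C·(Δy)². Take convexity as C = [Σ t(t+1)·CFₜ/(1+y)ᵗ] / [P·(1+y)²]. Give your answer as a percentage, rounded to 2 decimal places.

With y = 0.094:
  t   CF        PV=CF/(1+0.094)^t    t·PV        t(t+1)·PV
  1        42.50        38.8483        38.8483          77.6965
  2        42.50        35.5103        71.0206         213.0618
  3        42.50        32.4591        97.3774         389.5096
  4        42.50        29.6701       118.6806         593.4029
  5        42.50        27.1208       135.6039         813.6237
  6     1,042.50       608.0960     3,648.5759      25,540.0311
  Σ                    771.7046     4,110.1067      27,627.3256
P = 771.7046; D_Mac = 5.32601 yrs; D_mod = 4.86838 yrs; C = 29.91253.
Duration effect: -4.86838 × (+0.0235) = -0.114407
Convexity effect: 0.5 × 29.91253 × (0.0235)² = +0.0082596
ΔP/P ≈ -0.114407 + 0.0082596 = -0.106147 = -10.6147%.

-10.61%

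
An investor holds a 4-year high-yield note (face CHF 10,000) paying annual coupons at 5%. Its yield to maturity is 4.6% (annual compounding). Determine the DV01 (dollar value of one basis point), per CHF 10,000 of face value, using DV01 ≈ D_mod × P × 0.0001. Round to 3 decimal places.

Periodic yield y = 0.046.
  t   CF        PV=CF/(1+0.046)^t    t·PV
  1       500.00       478.0115       478.0115
  2       500.00       456.9899       913.9799
  3       500.00       436.8929     1,310.6786
  4    10,500.00     8,771.2716    35,085.0866
  Σ                 10,143.1659    37,787.7565
P = 10,143.1659; D_Mac = 3.72544 yrs; D_mod = 3.56161 yrs.
DV01 ≈ 3.56161 × 10,143.1659 × 0.0001 = 3.612596.

CHF 3.613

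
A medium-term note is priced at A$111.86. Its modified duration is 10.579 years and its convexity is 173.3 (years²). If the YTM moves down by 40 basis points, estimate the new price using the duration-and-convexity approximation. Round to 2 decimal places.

A$116.75

Duration effect: -D_mod·Δy = -10.579 × (-0.004) = +0.042316
Convexity effect: ½·C·(Δy)² = 0.5 × 173.3 × (-0.004)² = +0.0013864
ΔP/P ≈ +0.042316 + 0.0013864 = +0.0437024
New price ≈ 111.86 × (1 + 0.0437024) = 116.748550464.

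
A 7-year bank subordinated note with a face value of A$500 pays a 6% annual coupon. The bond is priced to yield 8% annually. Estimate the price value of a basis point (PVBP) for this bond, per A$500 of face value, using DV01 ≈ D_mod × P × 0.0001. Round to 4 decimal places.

A$0.2425

Periodic yield y = 0.08.
  t   CF        PV=CF/(1+0.08)^t    t·PV
  1        30.00        27.7778        27.7778
  2        30.00        25.7202        51.4403
  3        30.00        23.8150        71.4449
  4        30.00        22.0509        88.2036
  5        30.00        20.4175       102.0875
  6        30.00        18.9051       113.4305
  7       530.00       309.2499     2,164.7494
  Σ                    447.9363     2,619.1340
P = 447.9363; D_Mac = 5.84711 yrs; D_mod = 5.41399 yrs.
DV01 ≈ 5.41399 × 447.9363 × 0.0001 = 0.242512.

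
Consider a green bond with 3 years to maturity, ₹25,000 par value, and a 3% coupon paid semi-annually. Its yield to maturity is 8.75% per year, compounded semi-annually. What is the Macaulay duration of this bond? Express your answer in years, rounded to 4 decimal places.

Periodic yield y = 0.04375. Discount each cash flow and weight by its period:
  t   CF        PV=CF/(1+0.04375)^t    t·PV
  1       375.00       359.2814       359.2814
  2       375.00       344.2217       688.4435
  3       375.00       329.7933       989.3798
  4       375.00       315.9696     1,263.8784
  5       375.00       302.7254     1,513.6269
  6    25,375.00    19,625.7888   117,754.7325
  Σ                 21,277.7802   122,569.3426
Price P = Σ PV = 21,277.7802.
Macaulay duration = Σ(t·PV) / P = 122,569.3426 / 21,277.7802 = 5.76044 half-year periods.
In years: 5.76044 / 2 = 2.88022 years.

2.8802 years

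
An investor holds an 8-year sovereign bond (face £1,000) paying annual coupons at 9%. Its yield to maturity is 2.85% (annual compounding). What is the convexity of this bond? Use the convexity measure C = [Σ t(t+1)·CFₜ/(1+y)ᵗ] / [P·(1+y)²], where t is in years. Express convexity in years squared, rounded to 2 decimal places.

With y = 0.0285:
  t   CF        PV=CF/(1+0.0285)^t    t·PV        t(t+1)·PV
  1        90.00        87.5061        87.5061         175.0122
  2        90.00        85.0813       170.1625         510.4876
  3        90.00        82.7236       248.1709         992.6836
  4        90.00        80.4313       321.7254       1,608.6269
  5        90.00        78.2026       391.0129       2,346.0771
  6        90.00        76.0356       456.2133       3,193.4934
  7        90.00        73.9286       517.5001       4,140.0012
  8     1,090.00       870.5468     6,964.3745      62,679.3705
  Σ                  1,434.4559     9,156.6657      75,645.7524
P = 1,434.4559.
Convexity = Σ t(t+1)·PV / [P·(1+y)²] = 75,645.7524 / (1,434.4559 × 1.057812) = 49.85271.

49.85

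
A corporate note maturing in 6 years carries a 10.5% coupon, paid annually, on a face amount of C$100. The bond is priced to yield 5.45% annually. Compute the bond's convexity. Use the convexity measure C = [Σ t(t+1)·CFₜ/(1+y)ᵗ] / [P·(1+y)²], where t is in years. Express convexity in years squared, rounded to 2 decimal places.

28.51

With y = 0.0545:
  t   CF        PV=CF/(1+0.0545)^t    t·PV        t(t+1)·PV
  1        10.50         9.9573         9.9573          19.9147
  2        10.50         9.4427        18.8854          56.6562
  3        10.50         8.9547        26.8640         107.4560
  4        10.50         8.4919        33.9675         169.8373
  5        10.50         8.0530        40.2649         241.5893
  6       110.50        80.3679       482.2076       3,375.4530
  Σ                    125.2675       612.1466       3,970.9064
P = 125.2675.
Convexity = Σ t(t+1)·PV / [P·(1+y)²] = 3,970.9064 / (125.2675 × 1.111970) = 28.50744.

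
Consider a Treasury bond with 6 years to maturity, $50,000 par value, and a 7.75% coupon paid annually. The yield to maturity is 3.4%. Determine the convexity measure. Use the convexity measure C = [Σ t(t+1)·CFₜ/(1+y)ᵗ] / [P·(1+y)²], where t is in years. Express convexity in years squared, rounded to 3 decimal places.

31.703

With y = 0.034:
  t   CF        PV=CF/(1+0.034)^t    t·PV        t(t+1)·PV
  1     3,875.00     3,747.5822     3,747.5822       7,495.1644
  2     3,875.00     3,624.3542     7,248.7083      21,746.1250
  3     3,875.00     3,505.1781    10,515.5343      42,062.1373
  4     3,875.00     3,389.9208    13,559.6832      67,798.4160
  5     3,875.00     3,278.4534    16,392.2669      98,353.6016
  6    53,875.00    44,082.2802   264,493.6811   1,851,455.7679
  Σ                 61,627.7689   315,957.4561   2,088,911.2122
P = 61,627.7689.
Convexity = Σ t(t+1)·PV / [P·(1+y)²] = 2,088,911.2122 / (61,627.7689 × 1.069156) = 31.70315.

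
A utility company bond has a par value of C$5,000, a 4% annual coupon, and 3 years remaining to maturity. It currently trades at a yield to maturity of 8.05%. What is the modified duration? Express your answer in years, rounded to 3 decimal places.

2.665 years

Periodic yield y = 0.0805. First find Macaulay duration:
  t   CF        PV=CF/(1+0.0805)^t    t·PV
  1       200.00       185.0995       185.0995
  2       200.00       171.3091       342.6182
  3     5,200.00     4,122.1997    12,366.5992
  Σ                  4,478.6083    12,894.3169
P = 4,478.6083; Macaulay duration = 12,894.3169 / 4,478.6083 = 2.87909 years.
Modified duration = D_Mac / (1 + y) = 2.87909 / 1.0805 = 2.66459 years.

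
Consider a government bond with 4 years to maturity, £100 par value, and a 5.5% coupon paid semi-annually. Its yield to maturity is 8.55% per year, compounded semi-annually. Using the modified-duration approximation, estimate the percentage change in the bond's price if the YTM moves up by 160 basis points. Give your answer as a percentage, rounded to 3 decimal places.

-5.556%

Periodic yield y = 0.04275. Modified duration first:
  t   CF        PV=CF/(1+0.04275)^t    t·PV
  1         2.75         2.6373         2.6373
  2         2.75         2.5291         5.0583
  3         2.75         2.4254         7.2763
  4         2.75         2.3260         9.3040
  5         2.75         2.2307        11.1533
  6         2.75         2.1392        12.8352
  7         2.75         2.0515        14.3605
  8       102.75        73.5090       588.0716
  Σ                     89.8482       650.6965
P = 89.8482; D_Mac = 7.24218 half-year periods = 3.62109 yrs; D_mod = 3.62109/(1+0.04275) = 3.47263 yrs.
ΔP/P ≈ -D_mod · Δy = -3.47263 × (+0.016) = -0.055562 = -5.5562%.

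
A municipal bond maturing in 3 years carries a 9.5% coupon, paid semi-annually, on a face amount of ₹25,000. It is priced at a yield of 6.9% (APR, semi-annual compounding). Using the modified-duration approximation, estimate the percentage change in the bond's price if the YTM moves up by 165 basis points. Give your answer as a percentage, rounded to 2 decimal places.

-4.29%

Periodic yield y = 0.0345. Modified duration first:
  t   CF        PV=CF/(1+0.0345)^t    t·PV
  1     1,187.50     1,147.8975     1,147.8975
  2     1,187.50     1,109.6158     2,219.2316
  3     1,187.50     1,072.6107     3,217.8322
  4     1,187.50     1,036.8397     4,147.3590
  5     1,187.50     1,002.2617     5,011.3086
  6    26,187.50    21,365.4021   128,192.4125
  Σ                 26,734.6276   143,936.0413
P = 26,734.6276; D_Mac = 5.38388 half-year periods = 2.69194 yrs; D_mod = 2.69194/(1+0.0345) = 2.60217 yrs.
ΔP/P ≈ -D_mod · Δy = -2.60217 × (+0.0165) = -0.042936 = -4.2936%.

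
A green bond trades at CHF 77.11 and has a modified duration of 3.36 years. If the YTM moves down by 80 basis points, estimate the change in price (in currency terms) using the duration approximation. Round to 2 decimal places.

+CHF 2.07

Duration approximation: ΔP/P ≈ -D_mod · Δy = -3.36 × (-0.008) = +0.026880.
ΔP ≈ 77.11 × (+0.026880) = +2.0727168.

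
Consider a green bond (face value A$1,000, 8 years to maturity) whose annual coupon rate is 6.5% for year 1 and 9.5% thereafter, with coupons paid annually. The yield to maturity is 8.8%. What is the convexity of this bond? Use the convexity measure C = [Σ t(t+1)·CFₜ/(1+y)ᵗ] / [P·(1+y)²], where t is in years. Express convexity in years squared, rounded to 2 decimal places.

41.94

With y = 0.088:
  t   CF        PV=CF/(1+0.088)^t    t·PV        t(t+1)·PV
  1        65.00        59.7426        59.7426         119.4853
  2        95.00        80.2538       160.5077         481.5230
  3        95.00        73.7627       221.2882         885.1526
  4        95.00        67.7966       271.1865       1,355.9323
  5        95.00        62.3131       311.5653       1,869.3920
  6        95.00        57.2730       343.6382       2,405.4677
  7        95.00        52.6407       368.4846       2,947.8770
  8     1,095.00       557.6773     4,461.4183      40,152.7646
  Σ                  1,011.4599     6,197.8314      50,217.5946
P = 1,011.4599.
Convexity = Σ t(t+1)·PV / [P·(1+y)²] = 50,217.5946 / (1,011.4599 × 1.183744) = 41.94203.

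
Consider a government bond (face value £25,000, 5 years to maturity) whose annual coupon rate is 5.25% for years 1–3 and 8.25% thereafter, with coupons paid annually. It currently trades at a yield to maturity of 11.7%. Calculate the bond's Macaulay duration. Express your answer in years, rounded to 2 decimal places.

Periodic yield y = 0.117. Discount each cash flow and weight by its year:
  t   CF        PV=CF/(1+0.117)^t    t·PV
  1     1,312.50     1,175.0224     1,175.0224
  2     1,312.50     1,051.9448     2,103.8897
  3     1,312.50       941.7590     2,825.2771
  4     2,062.50     1,324.8944     5,299.5776
  5    27,062.50    15,563.3129    77,816.5643
  Σ                 20,056.9335    89,220.3311
Price P = Σ PV = 20,056.9335.
Macaulay duration = Σ(t·PV) / P = 89,220.3311 / 20,056.9335 = 4.44835 years.

4.45 years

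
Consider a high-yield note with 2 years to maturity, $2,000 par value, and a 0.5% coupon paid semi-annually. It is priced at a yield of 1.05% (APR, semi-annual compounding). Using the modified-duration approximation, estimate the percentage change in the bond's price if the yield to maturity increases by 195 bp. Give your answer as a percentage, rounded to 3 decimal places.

-3.865%

Periodic yield y = 0.00525. Modified duration first:
  t   CF        PV=CF/(1+0.00525)^t    t·PV
  1         5.00         4.9739         4.9739
  2         5.00         4.9479         9.8958
  3         5.00         4.9221        14.7662
  4     2,005.00     1,963.4419     7,853.7675
  Σ                  1,978.2857     7,883.4034
P = 1,978.2857; D_Mac = 3.98497 half-year periods = 1.99248 yrs; D_mod = 1.99248/(1+0.00525) = 1.98208 yrs.
ΔP/P ≈ -D_mod · Δy = -1.98208 × (+0.0195) = -0.038651 = -3.8651%.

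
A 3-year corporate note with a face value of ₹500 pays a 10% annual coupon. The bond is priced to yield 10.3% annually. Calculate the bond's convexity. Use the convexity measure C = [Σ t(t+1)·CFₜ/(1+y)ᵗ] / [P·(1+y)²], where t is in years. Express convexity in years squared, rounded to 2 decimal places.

With y = 0.103:
  t   CF        PV=CF/(1+0.103)^t    t·PV        t(t+1)·PV
  1        50.00        45.3309        45.3309          90.6618
  2        50.00        41.0978        82.1957         246.5870
  3       550.00       409.8606     1,229.5817       4,918.3270
  Σ                    496.2893     1,357.1083       5,255.5758
P = 496.2893.
Convexity = Σ t(t+1)·PV / [P·(1+y)²] = 5,255.5758 / (496.2893 × 1.216609) = 8.70431.

8.70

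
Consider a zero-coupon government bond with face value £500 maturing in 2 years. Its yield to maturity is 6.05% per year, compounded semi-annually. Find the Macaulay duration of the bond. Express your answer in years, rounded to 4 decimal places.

A zero-coupon bond has a single cash flow at maturity, so its Macaulay duration equals its maturity: 2 years.
(Equivalently: 4 semi-annual periods ÷ 2 = 2 years.)

2.0000 years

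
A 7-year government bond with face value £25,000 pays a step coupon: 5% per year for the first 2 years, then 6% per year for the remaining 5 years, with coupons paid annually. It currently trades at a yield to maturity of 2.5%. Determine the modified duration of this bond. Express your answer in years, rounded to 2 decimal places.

5.96 years

Periodic yield y = 0.025. First find Macaulay duration:
  t   CF        PV=CF/(1+0.025)^t    t·PV
  1     1,250.00     1,219.5122     1,219.5122
  2     1,250.00     1,189.7680     2,379.5360
  3     1,500.00     1,392.8991     4,178.6973
  4     1,500.00     1,358.9260     5,435.7039
  5     1,500.00     1,325.7814     6,628.9072
  6     1,500.00     1,293.4453     7,760.6718
  7    26,500.00    22,293.5287   156,054.7011
  Σ                 30,073.8607   183,657.7295
P = 30,073.8607; Macaulay duration = 183,657.7295 / 30,073.8607 = 6.10689 years.
Modified duration = D_Mac / (1 + y) = 6.10689 / 1.025 = 5.95794 years.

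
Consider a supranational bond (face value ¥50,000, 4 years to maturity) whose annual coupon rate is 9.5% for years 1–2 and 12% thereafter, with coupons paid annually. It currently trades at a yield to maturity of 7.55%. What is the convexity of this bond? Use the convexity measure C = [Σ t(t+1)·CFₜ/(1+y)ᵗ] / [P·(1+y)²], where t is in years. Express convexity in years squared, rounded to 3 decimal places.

14.541

With y = 0.0755:
  t   CF        PV=CF/(1+0.0755)^t    t·PV        t(t+1)·PV
  1     4,750.00     4,416.5504     4,416.5504       8,833.1009
  2     4,750.00     4,106.5090     8,213.0180      24,639.0541
  3     6,000.00     4,823.0305    14,469.0914      57,876.3657
  4    56,000.00    41,854.9057   167,419.6229     837,098.1146
  Σ                 55,200.9957   194,518.2828     928,446.6353
P = 55,200.9957.
Convexity = Σ t(t+1)·PV / [P·(1+y)²] = 928,446.6353 / (55,200.9957 × 1.156700) = 14.54083.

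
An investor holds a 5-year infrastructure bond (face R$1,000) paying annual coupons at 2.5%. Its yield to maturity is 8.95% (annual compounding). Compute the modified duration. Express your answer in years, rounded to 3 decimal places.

Periodic yield y = 0.0895. First find Macaulay duration:
  t   CF        PV=CF/(1+0.0895)^t    t·PV
  1        25.00        22.9463        22.9463
  2        25.00        21.0613        42.1226
  3        25.00        19.3312        57.9935
  4        25.00        17.7432        70.9727
  5     1,025.00       667.7097     3,338.5486
  Σ                    748.7917     3,532.5837
P = 748.7917; Macaulay duration = 3,532.5837 / 748.7917 = 4.71771 years.
Modified duration = D_Mac / (1 + y) = 4.71771 / 1.0895 = 4.33016 years.

4.330 years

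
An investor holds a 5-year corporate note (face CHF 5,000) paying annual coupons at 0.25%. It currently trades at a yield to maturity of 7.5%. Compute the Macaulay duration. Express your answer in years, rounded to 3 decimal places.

Periodic yield y = 0.075. Discount each cash flow and weight by its year:
  t   CF        PV=CF/(1+0.075)^t    t·PV
  1        12.50        11.6279        11.6279
  2        12.50        10.8167        21.6333
  3        12.50        10.0620        30.1860
  4        12.50         9.3600        37.4400
  5     5,012.50     3,491.5001    17,457.5007
  Σ                  3,533.3667    17,558.3880
Price P = Σ PV = 3,533.3667.
Macaulay duration = Σ(t·PV) / P = 17,558.3880 / 3,533.3667 = 4.96931 years.

4.969 years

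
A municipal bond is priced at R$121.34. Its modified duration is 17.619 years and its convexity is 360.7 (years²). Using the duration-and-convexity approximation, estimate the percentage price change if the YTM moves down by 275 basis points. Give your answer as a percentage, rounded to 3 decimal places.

+62.091%

Duration effect: -D_mod·Δy = -17.619 × (-0.0275) = +0.4845225
Convexity effect: ½·C·(Δy)² = 0.5 × 360.7 × (-0.0275)² = +0.1363896875
ΔP/P ≈ +0.4845225 + 0.1363896875 = +0.6209121875
= +62.09121875%.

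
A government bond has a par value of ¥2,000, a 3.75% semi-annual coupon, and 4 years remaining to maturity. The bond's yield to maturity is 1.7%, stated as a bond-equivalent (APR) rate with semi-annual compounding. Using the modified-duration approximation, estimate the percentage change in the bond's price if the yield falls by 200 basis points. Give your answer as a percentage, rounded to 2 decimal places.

Periodic yield y = 0.0085. Modified duration first:
  t   CF        PV=CF/(1+0.0085)^t    t·PV
  1        37.50        37.1839        37.1839
  2        37.50        36.8705        73.7411
  3        37.50        36.5598       109.6793
  4        37.50        36.2516       145.0066
  5        37.50        35.9461       179.7305
  6        37.50        35.6431       213.8588
  7        37.50        35.3427       247.3990
  8     2,037.50     1,904.1028    15,232.8226
  Σ                  2,157.9007    16,239.4218
P = 2,157.9007; D_Mac = 7.52557 half-year periods = 3.76278 yrs; D_mod = 3.76278/(1+0.0085) = 3.73107 yrs.
ΔP/P ≈ -D_mod · Δy = -3.73107 × (-0.02) = +0.074621 = +7.4621%.

+7.46%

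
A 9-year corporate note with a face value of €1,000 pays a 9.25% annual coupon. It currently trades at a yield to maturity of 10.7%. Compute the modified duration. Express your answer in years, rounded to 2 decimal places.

5.75 years

Periodic yield y = 0.107. First find Macaulay duration:
  t   CF        PV=CF/(1+0.107)^t    t·PV
  1        92.50        83.5592        83.5592
  2        92.50        75.4825       150.9651
  3        92.50        68.1866       204.5597
  4        92.50        61.5958       246.3833
  5        92.50        55.6421       278.2106
  6        92.50        50.2639       301.5833
  7        92.50        45.4055       317.8384
  8        92.50        41.0167       328.1336
  9     1,092.50       437.6157     3,938.5410
  Σ                    918.7680     5,849.7742
P = 918.7680; Macaulay duration = 5,849.7742 / 918.7680 = 6.36698 years.
Modified duration = D_Mac / (1 + y) = 6.36698 / 1.107 = 5.75156 years.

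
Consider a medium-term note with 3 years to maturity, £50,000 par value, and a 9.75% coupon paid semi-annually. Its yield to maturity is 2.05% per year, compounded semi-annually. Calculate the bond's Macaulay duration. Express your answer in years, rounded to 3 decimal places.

Periodic yield y = 0.01025. Discount each cash flow and weight by its period:
  t   CF        PV=CF/(1+0.01025)^t    t·PV
  1     2,437.50     2,412.7691     2,412.7691
  2     2,437.50     2,388.2892     4,776.5783
  3     2,437.50     2,364.0576     7,092.1727
  4     2,437.50     2,340.0718     9,360.2873
  5     2,437.50     2,316.3294    11,581.6472
  6    52,437.50    49,325.1964   295,951.1786
  Σ                 61,146.7135   331,174.6333
Price P = Σ PV = 61,146.7135.
Macaulay duration = Σ(t·PV) / P = 331,174.6333 / 61,146.7135 = 5.41607 half-year periods.
In years: 5.41607 / 2 = 2.70803 years.

2.708 years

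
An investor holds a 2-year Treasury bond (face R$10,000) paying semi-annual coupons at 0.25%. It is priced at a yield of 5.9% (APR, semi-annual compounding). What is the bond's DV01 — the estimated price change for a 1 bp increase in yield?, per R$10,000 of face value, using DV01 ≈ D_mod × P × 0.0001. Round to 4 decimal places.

R$1.7350

Periodic yield y = 0.0295.
  t   CF        PV=CF/(1+0.0295)^t    t·PV
  1        12.50        12.1418        12.1418
  2        12.50        11.7939        23.5878
  3        12.50        11.4559        34.3678
  4    10,012.50     8,913.2713    35,653.0852
  Σ                  8,948.6630    35,723.1826
P = 8,948.6630; D_Mac = 3.99201 half-year periods = 1.99601 yrs; D_mod = 1.93881 yrs.
DV01 ≈ 1.93881 × 8,948.6630 × 0.0001 = 1.734977.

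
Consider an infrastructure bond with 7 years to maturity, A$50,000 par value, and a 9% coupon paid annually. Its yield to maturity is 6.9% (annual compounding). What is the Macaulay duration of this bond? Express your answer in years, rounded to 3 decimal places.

5.573 years

Periodic yield y = 0.069. Discount each cash flow and weight by its year:
  t   CF        PV=CF/(1+0.069)^t    t·PV
  1     4,500.00     4,209.5416     4,209.5416
  2     4,500.00     3,937.8313     7,875.6625
  3     4,500.00     3,683.6588    11,050.9764
  4     4,500.00     3,445.8922    13,783.5690
  5     4,500.00     3,223.4726    16,117.3632
  6     4,500.00     3,015.4094    18,092.4563
  7    54,500.00    34,162.7298   239,139.1085
  Σ                 55,678.5358   310,268.6776
Price P = Σ PV = 55,678.5358.
Macaulay duration = Σ(t·PV) / P = 310,268.6776 / 55,678.5358 = 5.57250 years.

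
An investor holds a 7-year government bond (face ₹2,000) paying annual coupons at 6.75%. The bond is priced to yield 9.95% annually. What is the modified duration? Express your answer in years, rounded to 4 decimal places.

Periodic yield y = 0.0995. First find Macaulay duration:
  t   CF        PV=CF/(1+0.0995)^t    t·PV
  1       135.00       122.7831       122.7831
  2       135.00       111.6717       223.3435
  3       135.00       101.5659       304.6978
  4       135.00        92.3747       369.4986
  5       135.00        84.0151       420.0757
  6       135.00        76.4121       458.4728
  7     2,135.00     1,099.0849     7,693.5943
  Σ                  1,687.9076     9,592.4659
P = 1,687.9076; Macaulay duration = 9,592.4659 / 1,687.9076 = 5.68305 years.
Modified duration = D_Mac / (1 + y) = 5.68305 / 1.0995 = 5.16876 years.

5.1688 years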